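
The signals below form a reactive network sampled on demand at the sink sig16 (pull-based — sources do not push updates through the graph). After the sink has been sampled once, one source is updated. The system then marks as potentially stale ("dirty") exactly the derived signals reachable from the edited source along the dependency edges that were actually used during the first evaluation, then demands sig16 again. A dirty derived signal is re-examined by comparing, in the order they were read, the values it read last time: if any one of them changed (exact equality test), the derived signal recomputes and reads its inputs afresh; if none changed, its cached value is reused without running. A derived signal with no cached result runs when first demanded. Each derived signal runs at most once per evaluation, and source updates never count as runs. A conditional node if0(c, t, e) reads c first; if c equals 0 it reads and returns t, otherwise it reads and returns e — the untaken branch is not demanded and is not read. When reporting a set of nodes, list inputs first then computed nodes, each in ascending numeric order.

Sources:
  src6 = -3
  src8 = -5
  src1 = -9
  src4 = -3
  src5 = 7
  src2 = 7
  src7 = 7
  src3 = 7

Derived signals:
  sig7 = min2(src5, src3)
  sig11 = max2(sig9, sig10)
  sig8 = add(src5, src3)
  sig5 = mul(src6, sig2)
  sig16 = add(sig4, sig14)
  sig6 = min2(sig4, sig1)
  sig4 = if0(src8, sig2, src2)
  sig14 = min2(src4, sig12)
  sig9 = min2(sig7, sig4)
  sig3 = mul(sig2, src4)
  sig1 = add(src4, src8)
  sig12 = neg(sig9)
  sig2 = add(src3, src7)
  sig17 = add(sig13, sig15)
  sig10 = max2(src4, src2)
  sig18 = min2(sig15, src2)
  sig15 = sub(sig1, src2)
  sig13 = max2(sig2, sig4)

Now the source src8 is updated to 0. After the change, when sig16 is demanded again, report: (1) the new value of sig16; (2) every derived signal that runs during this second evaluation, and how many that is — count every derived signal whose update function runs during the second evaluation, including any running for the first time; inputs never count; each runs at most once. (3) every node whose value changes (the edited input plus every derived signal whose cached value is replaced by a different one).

Initial pass — values computed on the first demand:
  sig4 = if0(src8=-5 -> else branch src2) = 7
  sig7 = min2(7, 7) = 7
  sig9 = min2(7, 7) = 7
  sig12 = neg(7) = -7
  sig14 = min2(-3, -7) = -7
  sig16 = add(7, -7) = 0

Second demand — change propagation:
  sig2: newly demanded (no cache) — executes and yields 14.
  sig4: re-runs because src8 -5->0; new result 14.
  sig9: re-runs because sig4 7->14; new result 7 (unchanged).
  sig12: re-examined; everything it read last time is the same (sig9 unchanged) — cache -7 kept, no run.
  sig14: re-examined; everything it read last time is the same (src4 unchanged, sig12 unchanged) — cache -7 kept, no run.
  sig16: re-runs because sig4 7->14; new result 7.

The important point: the flipped condition pulls in fresh nodes; sig2 runs for the first time.

sig16 now evaluates to 7.
Run set: sig2, sig4, sig9, sig16 (4 run).
Changed values: src8, sig4, sig16.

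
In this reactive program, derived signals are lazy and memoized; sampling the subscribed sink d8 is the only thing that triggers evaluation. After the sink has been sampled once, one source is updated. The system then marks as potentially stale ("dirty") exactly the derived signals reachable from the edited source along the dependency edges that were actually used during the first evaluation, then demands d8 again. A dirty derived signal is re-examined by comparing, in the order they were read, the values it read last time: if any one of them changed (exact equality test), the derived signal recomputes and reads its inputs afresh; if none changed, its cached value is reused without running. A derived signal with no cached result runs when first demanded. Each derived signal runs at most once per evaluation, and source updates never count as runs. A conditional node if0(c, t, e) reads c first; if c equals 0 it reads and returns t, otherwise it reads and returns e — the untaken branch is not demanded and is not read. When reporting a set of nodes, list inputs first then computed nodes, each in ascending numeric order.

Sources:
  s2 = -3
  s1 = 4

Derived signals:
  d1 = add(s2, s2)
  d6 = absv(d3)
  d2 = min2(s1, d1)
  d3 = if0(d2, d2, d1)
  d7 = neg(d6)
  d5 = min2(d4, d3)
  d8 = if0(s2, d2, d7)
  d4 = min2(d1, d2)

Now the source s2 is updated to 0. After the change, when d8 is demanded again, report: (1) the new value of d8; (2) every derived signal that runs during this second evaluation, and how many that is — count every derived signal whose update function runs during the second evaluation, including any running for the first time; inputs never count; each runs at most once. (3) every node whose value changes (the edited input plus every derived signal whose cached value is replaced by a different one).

Demanding d8 again yields 0.
3 derived signals run: d1, d2, d8.
The nodes whose values change: s2, d1, d2, d8.
Note the branch switch — demand abandons d3, d6, d7, which are never re-examined.

First demand of the output computes:
  d1 = add(-3, -3) = -6
  d2 = min2(4, -6) = -6
  d3 = if0(d2=-6 -> else branch d1) = -6
  d6 = absv(-6) = 6
  d7 = neg(6) = -6
  d8 = if0(s2=-3 -> else branch d7) = -6

After the edit, cleaning proceeds:
  d1: a read changed (s2 -3->0; s2 -3->0) — executes, giving 0.
  d2: a read changed (d1 -6->0) — executes, giving 0.
  d3: stays stale; no demand reaches it after the flip.
  d6: stays stale; no demand reaches it after the flip.
  d7: stays stale; no demand reaches it after the flip.
  d8: a read changed (s2 -3->0) — executes, giving 0.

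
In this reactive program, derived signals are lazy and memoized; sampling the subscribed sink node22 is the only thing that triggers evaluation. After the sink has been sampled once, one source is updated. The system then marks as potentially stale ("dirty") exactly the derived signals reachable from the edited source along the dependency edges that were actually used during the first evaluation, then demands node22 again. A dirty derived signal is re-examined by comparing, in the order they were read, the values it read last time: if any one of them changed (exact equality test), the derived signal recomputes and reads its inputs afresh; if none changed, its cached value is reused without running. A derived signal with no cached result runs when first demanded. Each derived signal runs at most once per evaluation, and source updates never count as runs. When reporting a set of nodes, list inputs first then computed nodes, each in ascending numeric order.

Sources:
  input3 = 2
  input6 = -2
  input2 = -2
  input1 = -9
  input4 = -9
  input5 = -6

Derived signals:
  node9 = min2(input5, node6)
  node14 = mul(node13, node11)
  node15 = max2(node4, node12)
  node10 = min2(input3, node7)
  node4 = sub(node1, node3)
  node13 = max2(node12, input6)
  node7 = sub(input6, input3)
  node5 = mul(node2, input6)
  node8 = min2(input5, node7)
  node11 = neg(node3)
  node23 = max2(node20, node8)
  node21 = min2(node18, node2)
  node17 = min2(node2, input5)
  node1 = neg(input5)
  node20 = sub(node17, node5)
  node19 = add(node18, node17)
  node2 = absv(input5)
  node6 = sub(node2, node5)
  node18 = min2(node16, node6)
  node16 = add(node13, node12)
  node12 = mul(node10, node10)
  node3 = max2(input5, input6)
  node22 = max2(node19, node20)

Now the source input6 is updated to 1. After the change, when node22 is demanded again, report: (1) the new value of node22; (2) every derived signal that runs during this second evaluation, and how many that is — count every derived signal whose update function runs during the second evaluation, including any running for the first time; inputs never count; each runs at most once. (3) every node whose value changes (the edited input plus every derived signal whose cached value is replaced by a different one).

First demand of the output computes:
  node2 = absv(-6) = 6
  node5 = mul(6, -2) = -12
  node6 = sub(6, -12) = 18
  node7 = sub(-2, 2) = -4
  node10 = min2(2, -4) = -4
  node12 = mul(-4, -4) = 16
  node13 = max2(16, -2) = 16
  node16 = add(16, 16) = 32
  node17 = min2(6, -6) = -6
  node18 = min2(32, 18) = 18
  node19 = add(18, -6) = 12
  node20 = sub(-6, -12) = 6
  node22 = max2(12, 6) = 12

After the edit, cleaning proceeds:
  node5: a read changed (input6 -2->1) — executes, giving 6.
  node6: a read changed (node5 -12->6) — executes, giving 0.
  node7: a read changed (input6 -2->1) — executes, giving -1.
  node10: a read changed (node7 -4->-1) — executes, giving -1.
  node12: a read changed (node10 -4->-1; node10 -4->-1) — executes, giving 1.
  node13: a read changed (node12 16->1; input6 -2->1) — executes, giving 1.
  node16: a read changed (node13 16->1; node12 16->1) — executes, giving 2.
  node18: a read changed (node16 32->2; node6 18->0) — executes, giving 0.
  node19: a read changed (node18 18->0) — executes, giving -6.
  node20: a read changed (node5 -12->6) — executes, giving -12.
  node22: a read changed (node19 12->-6; node20 6->-12) — executes, giving -6.

Demanding node22 again yields -6.
11 derived signals run: node5, node6, node7, node10, node12, node13, node16, node18, node19, node20, node22.
The nodes whose values change: input6, node5, node6, node7, node10, node12, node13, node16, node18, node19, node20, node22.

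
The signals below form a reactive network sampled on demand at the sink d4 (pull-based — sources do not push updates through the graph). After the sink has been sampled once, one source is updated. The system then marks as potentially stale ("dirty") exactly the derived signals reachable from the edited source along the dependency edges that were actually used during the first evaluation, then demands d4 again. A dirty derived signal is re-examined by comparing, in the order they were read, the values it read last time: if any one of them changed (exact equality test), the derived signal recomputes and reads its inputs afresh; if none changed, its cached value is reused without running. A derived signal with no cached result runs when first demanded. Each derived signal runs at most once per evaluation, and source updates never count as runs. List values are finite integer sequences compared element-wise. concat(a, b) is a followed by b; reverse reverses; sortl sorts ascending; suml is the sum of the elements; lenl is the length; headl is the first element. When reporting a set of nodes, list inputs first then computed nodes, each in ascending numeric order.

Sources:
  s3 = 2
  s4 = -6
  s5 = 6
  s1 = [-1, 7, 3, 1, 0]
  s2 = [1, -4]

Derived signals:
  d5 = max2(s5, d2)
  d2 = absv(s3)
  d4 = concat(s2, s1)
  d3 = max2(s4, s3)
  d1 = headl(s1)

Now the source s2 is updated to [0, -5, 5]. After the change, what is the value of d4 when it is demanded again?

d4 now evaluates to [0, -5, 5, -1, 7, 3, 1, 0].

Initial pass — values computed on the first demand:
  d4 = concat([1, -4], [-1, 7, 3, 1, 0]) = [1, -4, -1, 7, 3, 1, 0]

Second demand — change propagation:
  d4: re-runs because s2 [1, -4]->[0, -5, 5]; new result [0, -5, 5, -1, 7, 3, 1, 0].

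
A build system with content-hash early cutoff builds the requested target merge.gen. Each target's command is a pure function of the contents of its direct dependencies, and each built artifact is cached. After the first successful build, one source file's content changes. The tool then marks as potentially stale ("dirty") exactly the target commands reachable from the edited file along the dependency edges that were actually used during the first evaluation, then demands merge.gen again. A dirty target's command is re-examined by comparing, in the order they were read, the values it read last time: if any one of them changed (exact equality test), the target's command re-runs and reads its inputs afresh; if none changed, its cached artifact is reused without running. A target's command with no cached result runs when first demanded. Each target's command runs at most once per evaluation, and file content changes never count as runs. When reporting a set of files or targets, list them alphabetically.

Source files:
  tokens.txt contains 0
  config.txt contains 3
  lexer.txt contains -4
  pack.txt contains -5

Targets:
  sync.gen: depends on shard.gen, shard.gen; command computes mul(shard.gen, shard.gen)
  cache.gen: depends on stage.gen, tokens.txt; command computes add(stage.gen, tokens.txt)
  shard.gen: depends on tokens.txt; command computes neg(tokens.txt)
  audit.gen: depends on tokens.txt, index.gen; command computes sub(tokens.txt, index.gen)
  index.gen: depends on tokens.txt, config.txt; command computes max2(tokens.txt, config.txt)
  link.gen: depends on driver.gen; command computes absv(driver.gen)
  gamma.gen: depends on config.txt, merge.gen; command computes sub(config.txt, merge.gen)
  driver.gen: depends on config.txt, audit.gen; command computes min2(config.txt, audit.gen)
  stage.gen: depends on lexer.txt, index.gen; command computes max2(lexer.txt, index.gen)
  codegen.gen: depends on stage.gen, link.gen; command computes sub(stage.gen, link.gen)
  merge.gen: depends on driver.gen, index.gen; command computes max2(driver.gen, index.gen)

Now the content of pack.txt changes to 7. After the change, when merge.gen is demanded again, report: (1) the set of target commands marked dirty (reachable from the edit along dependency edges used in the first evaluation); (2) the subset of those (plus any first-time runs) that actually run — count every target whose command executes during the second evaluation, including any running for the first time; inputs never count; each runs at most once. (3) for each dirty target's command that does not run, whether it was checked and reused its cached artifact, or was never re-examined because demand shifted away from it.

First evaluation (everything demanded from the output):
  index.gen = max2(0, 3) = 3
  audit.gen = sub(0, 3) = -3
  driver.gen = min2(3, -3) = -3
  merge.gen = max2(-3, 3) = 3

Propagation after the edit:
  pack.txt feeds no computation that the output demands — nothing is marked dirty and nothing runs.

Key observation: pack.txt is never demanded by the output, so the edit triggers no recomputation at all.

Marked dirty: none.
Target commands that run: none — 0 in total.
Every dirty target's command ran.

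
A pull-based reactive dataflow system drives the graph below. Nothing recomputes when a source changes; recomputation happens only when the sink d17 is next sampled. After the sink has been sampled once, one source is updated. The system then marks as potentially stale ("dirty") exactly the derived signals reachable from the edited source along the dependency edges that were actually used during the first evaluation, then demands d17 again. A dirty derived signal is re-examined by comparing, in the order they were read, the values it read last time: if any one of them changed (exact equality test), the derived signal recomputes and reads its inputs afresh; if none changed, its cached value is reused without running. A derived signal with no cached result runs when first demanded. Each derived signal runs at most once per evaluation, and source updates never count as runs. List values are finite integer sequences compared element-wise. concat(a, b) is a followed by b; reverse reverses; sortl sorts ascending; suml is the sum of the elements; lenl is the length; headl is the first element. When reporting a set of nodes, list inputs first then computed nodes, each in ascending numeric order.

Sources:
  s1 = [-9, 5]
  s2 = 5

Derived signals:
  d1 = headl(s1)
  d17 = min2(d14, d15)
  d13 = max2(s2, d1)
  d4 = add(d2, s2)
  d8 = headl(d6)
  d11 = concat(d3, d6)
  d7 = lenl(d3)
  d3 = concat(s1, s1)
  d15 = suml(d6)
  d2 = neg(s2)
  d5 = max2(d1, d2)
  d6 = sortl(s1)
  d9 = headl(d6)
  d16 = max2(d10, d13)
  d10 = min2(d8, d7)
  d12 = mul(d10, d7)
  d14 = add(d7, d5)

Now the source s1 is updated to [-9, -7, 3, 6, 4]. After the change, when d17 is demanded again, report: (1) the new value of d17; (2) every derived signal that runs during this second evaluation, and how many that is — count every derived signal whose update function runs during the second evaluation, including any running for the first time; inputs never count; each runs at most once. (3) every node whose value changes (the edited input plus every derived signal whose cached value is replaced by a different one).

First evaluation (everything demanded from the output):
  d1 = headl([-9, 5]) = -9
  d2 = neg(5) = -5
  d3 = concat([-9, 5], [-9, 5]) = [-9, 5, -9, 5]
  d5 = max2(-9, -5) = -5
  d6 = sortl([-9, 5]) = [-9, 5]
  d7 = lenl([-9, 5, -9, 5]) = 4
  d14 = add(4, -5) = -1
  d15 = suml([-9, 5]) = -4
  d17 = min2(-1, -4) = -4

Propagation after the edit:
  d1: runs — s1 [-9, 5]->[-9, -7, 3, 6, 4]; result -9 (same value as before).
  d3: runs — s1 [-9, 5]->[-9, -7, 3, 6, 4]; s1 [-9, 5]->[-9, -7, 3, 6, 4]; result [-9, -7, 3, 6, 4, -9, -7, 3, 6, 4].
  d5: checked — values it read are unchanged (d1 unchanged, d2 unchanged); reused cached -5 without running.
  d6: runs — s1 [-9, 5]->[-9, -7, 3, 6, 4]; result [-9, -7, 3, 4, 6].
  d7: runs — d3 [-9, 5, -9, 5]->[-9, -7, 3, 6, 4, -9, -7, 3, 6, 4]; result 10.
  d14: runs — d7 4->10; result 5.
  d15: runs — d6 [-9, 5]->[-9, -7, 3, 4, 6]; result -3.
  d17: runs — d14 -1->5; d15 -4->-3; result -3.

Key observation: the cutoff stops propagation at d5 — its inputs' values are unchanged, so it reuses its cache.

New value of d17: -3.
Derived signals that run: d1, d3, d6, d7, d14, d15, d17 — 7 in total.
Values that change: s1, d3, d6, d7, d14, d15, d17.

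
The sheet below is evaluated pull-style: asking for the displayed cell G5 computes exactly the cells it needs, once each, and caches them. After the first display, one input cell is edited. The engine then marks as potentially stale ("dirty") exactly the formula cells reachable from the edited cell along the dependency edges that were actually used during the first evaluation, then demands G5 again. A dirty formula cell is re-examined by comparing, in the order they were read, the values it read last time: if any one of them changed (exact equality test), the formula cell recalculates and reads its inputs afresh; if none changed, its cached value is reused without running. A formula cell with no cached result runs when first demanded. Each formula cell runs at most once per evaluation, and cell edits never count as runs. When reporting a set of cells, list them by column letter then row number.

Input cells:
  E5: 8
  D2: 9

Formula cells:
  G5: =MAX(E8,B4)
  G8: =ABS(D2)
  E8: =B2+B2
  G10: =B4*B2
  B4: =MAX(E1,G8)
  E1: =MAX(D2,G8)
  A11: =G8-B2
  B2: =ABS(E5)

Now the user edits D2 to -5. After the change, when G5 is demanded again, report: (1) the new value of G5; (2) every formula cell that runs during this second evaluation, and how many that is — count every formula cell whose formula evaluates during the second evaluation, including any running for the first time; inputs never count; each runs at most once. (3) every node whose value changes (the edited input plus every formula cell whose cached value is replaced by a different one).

First demand of the output computes:
  B2 = ABS(8) = 8
  E8 = 8 + 8 = 16
  G8 = ABS(9) = 9
  E1 = MAX(9, 9) = 9
  B4 = MAX(9, 9) = 9
  G5 = MAX(16, 9) = 16

After the edit, cleaning proceeds:
  G8: a read changed (D2 9->-5) — executes, giving 5.
  E1: a read changed (D2 9->-5; G8 9->5) — executes, giving 5.
  B4: a read changed (E1 9->5; G8 9->5) — executes, giving 5.
  G5: a read changed (B4 9->5) — executes, giving 16 — identical to its old value.

Demanding G5 again yields 16.
4 formula cells run: B4, E1, G5, G8.
The nodes whose values change: B4, D2, E1, G8.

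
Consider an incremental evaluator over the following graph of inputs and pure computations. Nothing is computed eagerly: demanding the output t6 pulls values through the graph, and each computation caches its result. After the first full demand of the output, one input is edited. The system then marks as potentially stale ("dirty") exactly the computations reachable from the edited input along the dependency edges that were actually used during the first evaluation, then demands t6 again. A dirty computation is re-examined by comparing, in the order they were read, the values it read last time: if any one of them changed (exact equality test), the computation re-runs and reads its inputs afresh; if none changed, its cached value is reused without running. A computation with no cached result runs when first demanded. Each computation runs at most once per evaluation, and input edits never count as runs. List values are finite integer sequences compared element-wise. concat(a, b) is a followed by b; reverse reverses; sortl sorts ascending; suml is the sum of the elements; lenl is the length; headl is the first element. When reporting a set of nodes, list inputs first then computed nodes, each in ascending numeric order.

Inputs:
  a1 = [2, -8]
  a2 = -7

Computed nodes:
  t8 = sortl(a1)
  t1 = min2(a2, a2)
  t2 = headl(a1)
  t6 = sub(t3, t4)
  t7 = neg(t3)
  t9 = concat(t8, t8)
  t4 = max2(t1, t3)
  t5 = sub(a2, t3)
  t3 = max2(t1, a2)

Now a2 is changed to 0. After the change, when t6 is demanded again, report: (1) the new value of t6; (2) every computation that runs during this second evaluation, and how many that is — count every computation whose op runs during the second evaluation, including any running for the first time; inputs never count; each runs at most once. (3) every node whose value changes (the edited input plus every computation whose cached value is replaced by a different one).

Initial pass — values computed on the first demand:
  t1 = min2(-7, -7) = -7
  t3 = max2(-7, -7) = -7
  t4 = max2(-7, -7) = -7
  t6 = sub(-7, -7) = 0

Second demand — change propagation:
  t1: re-runs because a2 -7->0; a2 -7->0; new result 0.
  t3: re-runs because t1 -7->0; a2 -7->0; new result 0.
  t4: re-runs because t1 -7->0; t3 -7->0; new result 0.
  t6: re-runs because t3 -7->0; t4 -7->0; new result 0 (unchanged).

t6 now evaluates to 0.
Run set: t1, t3, t4, t6 (4 run).
Changed values: a2, t1, t3, t4.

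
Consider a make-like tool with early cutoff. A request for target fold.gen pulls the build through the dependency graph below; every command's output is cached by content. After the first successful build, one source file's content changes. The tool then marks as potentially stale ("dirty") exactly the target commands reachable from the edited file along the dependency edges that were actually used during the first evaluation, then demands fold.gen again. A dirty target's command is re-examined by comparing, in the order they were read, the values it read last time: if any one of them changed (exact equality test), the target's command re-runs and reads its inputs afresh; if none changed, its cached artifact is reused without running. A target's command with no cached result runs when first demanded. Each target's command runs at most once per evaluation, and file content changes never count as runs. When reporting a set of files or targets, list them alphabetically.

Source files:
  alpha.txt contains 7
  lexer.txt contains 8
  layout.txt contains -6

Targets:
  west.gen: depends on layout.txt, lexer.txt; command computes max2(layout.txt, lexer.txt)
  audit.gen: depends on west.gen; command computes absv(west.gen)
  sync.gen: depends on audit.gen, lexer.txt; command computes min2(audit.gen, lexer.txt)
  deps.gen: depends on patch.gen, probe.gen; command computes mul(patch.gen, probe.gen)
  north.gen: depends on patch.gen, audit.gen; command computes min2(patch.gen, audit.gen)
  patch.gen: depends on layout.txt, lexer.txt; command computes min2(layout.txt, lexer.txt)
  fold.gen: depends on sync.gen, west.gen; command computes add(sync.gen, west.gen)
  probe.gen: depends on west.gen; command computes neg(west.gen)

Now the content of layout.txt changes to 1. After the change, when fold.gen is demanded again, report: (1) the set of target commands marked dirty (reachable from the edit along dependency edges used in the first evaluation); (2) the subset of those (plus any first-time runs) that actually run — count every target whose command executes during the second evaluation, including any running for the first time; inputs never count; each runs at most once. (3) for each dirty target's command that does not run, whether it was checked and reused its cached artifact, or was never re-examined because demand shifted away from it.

First demand of the output computes:
  west.gen = max2(-6, 8) = 8
  audit.gen = absv(8) = 8
  sync.gen = min2(8, 8) = 8
  fold.gen = add(8, 8) = 16

After the edit, cleaning proceeds:
  west.gen: a read changed (layout.txt -6->1) — executes, giving 8 — identical to its old value.
  audit.gen: dirty, but its reads are unchanged (west.gen unchanged); cached 8 stands.
  sync.gen: dirty, but its reads are unchanged (audit.gen unchanged, lexer.txt unchanged); cached 8 stands.
  fold.gen: dirty, but its reads are unchanged (sync.gen unchanged, west.gen unchanged); cached 16 stands.

Note the absorption at west.gen: it re-runs yet its value is the same, leaving the output's value untouched.

The edit dirties: audit.gen, fold.gen, sync.gen, west.gen.
1 target commands run: west.gen.
Cache hits after checking: audit.gen, fold.gen, sync.gen.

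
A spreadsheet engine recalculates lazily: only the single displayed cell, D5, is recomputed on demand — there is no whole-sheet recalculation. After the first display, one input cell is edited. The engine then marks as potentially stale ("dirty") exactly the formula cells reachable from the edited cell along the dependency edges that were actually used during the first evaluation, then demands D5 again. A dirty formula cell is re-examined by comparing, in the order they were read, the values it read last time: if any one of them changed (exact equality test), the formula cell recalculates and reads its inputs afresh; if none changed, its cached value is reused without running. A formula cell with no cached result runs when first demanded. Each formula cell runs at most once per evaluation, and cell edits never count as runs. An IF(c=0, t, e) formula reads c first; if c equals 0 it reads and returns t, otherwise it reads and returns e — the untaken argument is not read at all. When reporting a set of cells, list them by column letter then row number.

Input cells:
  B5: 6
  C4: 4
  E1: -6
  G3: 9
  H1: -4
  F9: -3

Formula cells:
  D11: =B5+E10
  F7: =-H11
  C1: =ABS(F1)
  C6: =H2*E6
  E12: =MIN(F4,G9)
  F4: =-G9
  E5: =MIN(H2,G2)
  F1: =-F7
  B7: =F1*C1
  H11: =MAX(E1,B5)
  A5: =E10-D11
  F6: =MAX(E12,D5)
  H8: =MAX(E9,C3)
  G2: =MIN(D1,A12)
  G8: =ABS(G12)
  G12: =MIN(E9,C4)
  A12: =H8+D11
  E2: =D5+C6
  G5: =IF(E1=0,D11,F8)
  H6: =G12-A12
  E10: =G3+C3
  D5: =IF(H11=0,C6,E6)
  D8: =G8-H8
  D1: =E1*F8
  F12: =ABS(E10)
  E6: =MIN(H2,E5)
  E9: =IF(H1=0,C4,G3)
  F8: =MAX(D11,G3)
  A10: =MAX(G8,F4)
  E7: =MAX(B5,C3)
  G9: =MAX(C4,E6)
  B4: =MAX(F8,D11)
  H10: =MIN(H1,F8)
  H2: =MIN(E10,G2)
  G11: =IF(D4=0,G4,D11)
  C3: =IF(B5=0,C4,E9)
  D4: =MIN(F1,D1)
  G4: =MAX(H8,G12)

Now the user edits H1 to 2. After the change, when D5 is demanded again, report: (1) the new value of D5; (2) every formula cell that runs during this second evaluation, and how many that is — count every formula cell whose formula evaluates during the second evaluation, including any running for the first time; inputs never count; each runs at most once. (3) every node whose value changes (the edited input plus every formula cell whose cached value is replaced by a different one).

First evaluation (everything demanded from the output):
  E9 = IF(H1=0: H1=-4 -> else branch G3) = 9
  C3 = IF(B5=0: B5=6 -> else branch E9) = 9
  E10 = 9 + 9 = 18
  D11 = 6 + 18 = 24
  F8 = MAX(24, 9) = 24
  D1 = -6 * 24 = -144
  H8 = MAX(9, 9) = 9
  A12 = 9 + 24 = 33
  G2 = MIN(-144, 33) = -144
  H2 = MIN(18, -144) = -144
  E5 = MIN(-144, -144) = -144
  E6 = MIN(-144, -144) = -144
  H11 = MAX(-6, 6) = 6
  D5 = IF(H11=0: H11=6 -> else branch E6) = -144

Propagation after the edit:
  E9: runs — H1 -4->2; result 9 (same value as before).
  C3: checked — values it read are unchanged (B5 unchanged, E9 unchanged); reused cached 9 without running.
  E10: checked — values it read are unchanged (G3 unchanged, C3 unchanged); reused cached 18 without running.
  D11: checked — values it read are unchanged (B5 unchanged, E10 unchanged); reused cached 24 without running.
  F8: checked — values it read are unchanged (D11 unchanged, G3 unchanged); reused cached 24 without running.
  D1: checked — values it read are unchanged (E1 unchanged, F8 unchanged); reused cached -144 without running.
  H8: checked — values it read are unchanged (E9 unchanged, C3 unchanged); reused cached 9 without running.
  A12: checked — values it read are unchanged (H8 unchanged, D11 unchanged); reused cached 33 without running.
  G2: checked — values it read are unchanged (D1 unchanged, A12 unchanged); reused cached -144 without running.
  H2: checked — values it read are unchanged (E10 unchanged, G2 unchanged); reused cached -144 without running.
  E5: checked — values it read are unchanged (H2 unchanged, G2 unchanged); reused cached -144 without running.
  E6: checked — values it read are unchanged (H2 unchanged, E5 unchanged); reused cached -144 without running.
  D5: checked — values it read are unchanged (H11 unchanged, E6 unchanged); reused cached -144 without running.

Key observation: the change is absorbed at E9 — it re-runs but produces the same value, and the output's value is unchanged.

New value of D5: -144.
Formula cells that run: E9 — 1 in total.
Values that change: H1.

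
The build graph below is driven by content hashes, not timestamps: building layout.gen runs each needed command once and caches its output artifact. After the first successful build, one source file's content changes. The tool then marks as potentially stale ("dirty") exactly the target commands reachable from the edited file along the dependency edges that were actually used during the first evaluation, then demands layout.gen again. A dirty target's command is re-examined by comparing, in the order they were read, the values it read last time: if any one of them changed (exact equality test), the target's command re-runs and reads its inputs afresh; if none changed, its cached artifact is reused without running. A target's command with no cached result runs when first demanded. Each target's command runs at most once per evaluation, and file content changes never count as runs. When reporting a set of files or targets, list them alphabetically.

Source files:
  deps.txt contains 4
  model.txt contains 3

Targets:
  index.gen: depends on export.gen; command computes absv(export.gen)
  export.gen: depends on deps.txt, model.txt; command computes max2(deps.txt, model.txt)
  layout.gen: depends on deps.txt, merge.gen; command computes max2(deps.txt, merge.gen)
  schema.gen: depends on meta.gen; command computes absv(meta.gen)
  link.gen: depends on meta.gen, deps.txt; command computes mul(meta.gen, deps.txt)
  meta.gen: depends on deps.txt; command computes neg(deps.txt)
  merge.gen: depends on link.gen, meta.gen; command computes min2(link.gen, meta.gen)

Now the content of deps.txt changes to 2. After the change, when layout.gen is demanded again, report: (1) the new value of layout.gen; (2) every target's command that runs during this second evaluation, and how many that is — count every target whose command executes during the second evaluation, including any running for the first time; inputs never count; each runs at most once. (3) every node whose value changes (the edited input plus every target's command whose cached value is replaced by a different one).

layout.gen now evaluates to 2.
Run set: layout.gen, link.gen, merge.gen, meta.gen (4 run).
Changed values: deps.txt, layout.gen, link.gen, merge.gen, meta.gen.

Initial pass — values computed on the first demand:
  meta.gen = neg(4) = -4
  link.gen = mul(-4, 4) = -16
  merge.gen = min2(-16, -4) = -16
  layout.gen = max2(4, -16) = 4

Second demand — change propagation:
  meta.gen: re-runs because deps.txt 4->2; new result -2.
  link.gen: re-runs because meta.gen -4->-2; deps.txt 4->2; new result -4.
  merge.gen: re-runs because link.gen -16->-4; meta.gen -4->-2; new result -4.
  layout.gen: re-runs because deps.txt 4->2; merge.gen -16->-4; new result 2.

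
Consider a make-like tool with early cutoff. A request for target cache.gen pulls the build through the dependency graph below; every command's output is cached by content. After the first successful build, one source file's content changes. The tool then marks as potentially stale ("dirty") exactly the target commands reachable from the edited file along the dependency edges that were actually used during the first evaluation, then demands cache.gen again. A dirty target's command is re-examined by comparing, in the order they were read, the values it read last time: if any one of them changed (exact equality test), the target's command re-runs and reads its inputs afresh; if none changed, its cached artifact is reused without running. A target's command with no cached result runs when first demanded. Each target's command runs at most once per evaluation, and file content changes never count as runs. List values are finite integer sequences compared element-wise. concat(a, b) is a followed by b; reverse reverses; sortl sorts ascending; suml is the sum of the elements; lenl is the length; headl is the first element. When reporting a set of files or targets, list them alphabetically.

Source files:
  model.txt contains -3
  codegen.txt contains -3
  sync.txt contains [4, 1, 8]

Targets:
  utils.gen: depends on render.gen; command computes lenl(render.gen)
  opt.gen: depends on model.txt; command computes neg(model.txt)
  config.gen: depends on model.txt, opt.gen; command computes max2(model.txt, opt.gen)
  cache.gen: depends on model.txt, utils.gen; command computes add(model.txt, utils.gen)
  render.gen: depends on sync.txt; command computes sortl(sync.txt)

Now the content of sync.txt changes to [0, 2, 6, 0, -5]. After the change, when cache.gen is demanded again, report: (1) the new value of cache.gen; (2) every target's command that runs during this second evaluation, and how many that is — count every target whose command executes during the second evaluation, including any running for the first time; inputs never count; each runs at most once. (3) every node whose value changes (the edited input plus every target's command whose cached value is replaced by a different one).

Demanding cache.gen again yields 2.
3 target commands run: cache.gen, render.gen, utils.gen.
The nodes whose values change: cache.gen, render.gen, sync.txt, utils.gen.

First demand of the output computes:
  render.gen = sortl([4, 1, 8]) = [1, 4, 8]
  utils.gen = lenl([1, 4, 8]) = 3
  cache.gen = add(-3, 3) = 0

After the edit, cleaning proceeds:
  render.gen: a read changed (sync.txt [4, 1, 8]->[0, 2, 6, 0, -5]) — executes, giving [-5, 0, 0, 2, 6].
  utils.gen: a read changed (render.gen [1, 4, 8]->[-5, 0, 0, 2, 6]) — executes, giving 5.
  cache.gen: a read changed (utils.gen 3->5) — executes, giving 2.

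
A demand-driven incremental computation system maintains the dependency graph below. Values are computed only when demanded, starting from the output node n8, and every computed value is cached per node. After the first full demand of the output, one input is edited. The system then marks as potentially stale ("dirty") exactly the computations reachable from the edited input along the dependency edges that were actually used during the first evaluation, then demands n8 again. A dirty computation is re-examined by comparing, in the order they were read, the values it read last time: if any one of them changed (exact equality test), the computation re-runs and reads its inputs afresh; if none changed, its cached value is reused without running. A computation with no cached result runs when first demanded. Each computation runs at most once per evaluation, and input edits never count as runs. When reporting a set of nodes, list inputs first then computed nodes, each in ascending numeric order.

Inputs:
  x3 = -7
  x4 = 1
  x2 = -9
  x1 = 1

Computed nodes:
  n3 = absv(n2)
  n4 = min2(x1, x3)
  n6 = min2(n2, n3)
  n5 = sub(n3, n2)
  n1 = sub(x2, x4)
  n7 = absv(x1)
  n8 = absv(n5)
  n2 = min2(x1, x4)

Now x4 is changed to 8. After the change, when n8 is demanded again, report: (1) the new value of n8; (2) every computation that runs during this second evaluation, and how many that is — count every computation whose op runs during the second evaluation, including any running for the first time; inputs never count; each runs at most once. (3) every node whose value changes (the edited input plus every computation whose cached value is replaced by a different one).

New value of n8: 0.
Computations that run: n2 — 1 in total.
Values that change: x4.
Key observation: the change is absorbed at n2 — it re-runs but produces the same value, and the output's value is unchanged.

First evaluation (everything demanded from the output):
  n2 = min2(1, 1) = 1
  n3 = absv(1) = 1
  n5 = sub(1, 1) = 0
  n8 = absv(0) = 0

Propagation after the edit:
  n2: runs — x4 1->8; result 1 (same value as before).
  n3: checked — values it read are unchanged (n2 unchanged); reused cached 1 without running.
  n5: checked — values it read are unchanged (n3 unchanged, n2 unchanged); reused cached 0 without running.
  n8: checked — values it read are unchanged (n5 unchanged); reused cached 0 without running.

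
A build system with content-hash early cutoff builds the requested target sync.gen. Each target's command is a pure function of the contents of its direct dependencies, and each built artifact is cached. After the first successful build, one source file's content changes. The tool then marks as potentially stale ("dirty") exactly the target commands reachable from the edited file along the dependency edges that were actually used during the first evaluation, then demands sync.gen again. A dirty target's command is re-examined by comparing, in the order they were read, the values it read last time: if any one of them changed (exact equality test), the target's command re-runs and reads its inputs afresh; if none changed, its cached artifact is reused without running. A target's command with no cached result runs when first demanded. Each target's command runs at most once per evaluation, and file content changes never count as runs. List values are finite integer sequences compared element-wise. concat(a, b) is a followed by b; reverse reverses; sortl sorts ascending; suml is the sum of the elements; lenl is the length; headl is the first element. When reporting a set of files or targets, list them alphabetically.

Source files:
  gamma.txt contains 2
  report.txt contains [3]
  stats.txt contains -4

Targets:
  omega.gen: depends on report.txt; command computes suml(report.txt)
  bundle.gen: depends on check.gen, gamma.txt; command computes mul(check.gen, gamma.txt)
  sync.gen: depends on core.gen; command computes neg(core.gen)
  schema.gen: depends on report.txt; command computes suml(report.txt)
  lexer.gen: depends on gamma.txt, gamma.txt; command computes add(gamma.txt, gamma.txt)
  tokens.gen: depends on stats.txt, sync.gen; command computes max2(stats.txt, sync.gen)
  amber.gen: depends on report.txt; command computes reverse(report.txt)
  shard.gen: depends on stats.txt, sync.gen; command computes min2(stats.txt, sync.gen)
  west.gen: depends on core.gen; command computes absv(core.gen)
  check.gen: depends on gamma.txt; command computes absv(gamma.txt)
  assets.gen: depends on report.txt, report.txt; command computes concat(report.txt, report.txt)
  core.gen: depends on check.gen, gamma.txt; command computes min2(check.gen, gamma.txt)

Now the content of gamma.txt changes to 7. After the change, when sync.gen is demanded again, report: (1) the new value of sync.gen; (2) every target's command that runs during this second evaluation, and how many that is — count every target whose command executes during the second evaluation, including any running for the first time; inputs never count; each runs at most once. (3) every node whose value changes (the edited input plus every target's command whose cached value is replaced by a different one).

New value of sync.gen: -7.
Target commands that run: check.gen, core.gen, sync.gen — 3 in total.
Values that change: check.gen, core.gen, gamma.txt, sync.gen.

First evaluation (everything demanded from the output):
  check.gen = absv(2) = 2
  core.gen = min2(2, 2) = 2
  sync.gen = neg(2) = -2

Propagation after the edit:
  check.gen: runs — gamma.txt 2->7; result 7.
  core.gen: runs — check.gen 2->7; gamma.txt 2->7; result 7.
  sync.gen: runs — core.gen 2->7; result -7.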